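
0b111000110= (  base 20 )12e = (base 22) ke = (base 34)DC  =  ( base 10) 454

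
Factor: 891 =3^4*11^1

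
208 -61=147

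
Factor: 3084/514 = 2^1*3^1 =6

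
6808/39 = 174 + 22/39 = 174.56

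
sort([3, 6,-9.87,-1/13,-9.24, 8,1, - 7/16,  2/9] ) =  [-9.87,  -  9.24, - 7/16 ,-1/13,2/9, 1,  3,6, 8]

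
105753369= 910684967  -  804931598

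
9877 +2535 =12412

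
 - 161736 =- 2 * 80868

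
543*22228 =12069804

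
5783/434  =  5783/434  =  13.32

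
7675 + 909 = 8584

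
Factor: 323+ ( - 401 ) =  - 78=   -  2^1*3^1*13^1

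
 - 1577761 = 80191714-81769475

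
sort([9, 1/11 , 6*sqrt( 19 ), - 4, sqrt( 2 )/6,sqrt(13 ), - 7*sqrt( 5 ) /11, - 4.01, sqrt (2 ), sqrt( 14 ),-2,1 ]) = [ - 4.01, - 4,  -  2, - 7*sqrt ( 5)/11,1/11, sqrt( 2 )/6, 1, sqrt( 2 ), sqrt ( 13 ),sqrt( 14), 9, 6 * sqrt( 19 )]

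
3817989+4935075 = 8753064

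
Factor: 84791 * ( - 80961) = - 6864764151 = - 3^1*7^1*12113^1 * 26987^1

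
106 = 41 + 65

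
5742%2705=332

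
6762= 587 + 6175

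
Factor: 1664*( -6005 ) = -9992320 = - 2^7*5^1*13^1*1201^1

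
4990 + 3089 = 8079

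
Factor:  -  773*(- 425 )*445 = 5^3*17^1*89^1*773^1 =146193625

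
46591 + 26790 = 73381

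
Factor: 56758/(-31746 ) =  - 59/33 = - 3^(  -  1)*11^( - 1) * 59^1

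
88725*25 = 2218125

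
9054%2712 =918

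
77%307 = 77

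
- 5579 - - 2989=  - 2590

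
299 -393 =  - 94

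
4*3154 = 12616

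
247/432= 247/432 = 0.57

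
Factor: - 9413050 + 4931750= -2^2*5^2 * 41^1*1093^1 = -4481300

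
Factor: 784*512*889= 356851712= 2^13*7^3*127^1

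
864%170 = 14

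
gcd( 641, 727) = 1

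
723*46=33258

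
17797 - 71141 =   -  53344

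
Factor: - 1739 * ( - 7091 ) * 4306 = 53098358194=2^1*7^1*37^1 * 47^1*1013^1*  2153^1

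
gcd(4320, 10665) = 135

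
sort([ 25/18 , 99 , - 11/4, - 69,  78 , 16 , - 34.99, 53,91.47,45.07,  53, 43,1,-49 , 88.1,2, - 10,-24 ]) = [ - 69,  -  49, - 34.99, - 24,-10, - 11/4, 1,25/18, 2, 16 , 43, 45.07,53,53,78, 88.1,91.47, 99]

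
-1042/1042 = -1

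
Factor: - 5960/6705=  - 8/9 = - 2^3*3^( - 2)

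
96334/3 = 96334/3 = 32111.33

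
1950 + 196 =2146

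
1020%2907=1020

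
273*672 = 183456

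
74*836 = 61864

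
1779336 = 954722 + 824614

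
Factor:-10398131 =-43^1*241817^1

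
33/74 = 33/74 = 0.45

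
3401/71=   3401/71=47.90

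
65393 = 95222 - 29829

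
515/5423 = 515/5423 = 0.09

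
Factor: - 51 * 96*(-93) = 455328 = 2^5*3^3*17^1*31^1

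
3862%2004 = 1858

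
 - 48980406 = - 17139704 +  - 31840702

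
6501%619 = 311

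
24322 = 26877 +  -2555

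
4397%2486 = 1911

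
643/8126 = 643/8126 = 0.08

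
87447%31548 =24351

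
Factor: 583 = 11^1*53^1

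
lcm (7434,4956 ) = 14868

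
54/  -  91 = - 54/91 = -  0.59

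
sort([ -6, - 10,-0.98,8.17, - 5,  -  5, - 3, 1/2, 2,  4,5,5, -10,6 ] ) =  [ - 10, - 10,-6, - 5 , - 5,-3,-0.98 , 1/2,2,4, 5,  5,  6,8.17 ] 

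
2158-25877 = - 23719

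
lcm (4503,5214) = 99066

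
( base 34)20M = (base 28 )2ra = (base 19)68g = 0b100100011110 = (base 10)2334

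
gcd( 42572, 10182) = 2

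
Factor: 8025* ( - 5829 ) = -3^2 * 5^2*29^1*67^1*107^1=- 46777725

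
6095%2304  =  1487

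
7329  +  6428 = 13757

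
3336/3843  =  1112/1281 =0.87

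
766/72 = 10+23/36 =10.64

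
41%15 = 11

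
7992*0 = 0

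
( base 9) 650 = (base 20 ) 16b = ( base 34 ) fl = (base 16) 213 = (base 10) 531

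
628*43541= 27343748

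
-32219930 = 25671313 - 57891243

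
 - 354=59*( - 6 )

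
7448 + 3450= 10898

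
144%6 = 0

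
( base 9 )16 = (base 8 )17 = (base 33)f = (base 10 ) 15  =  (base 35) F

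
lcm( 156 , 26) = 156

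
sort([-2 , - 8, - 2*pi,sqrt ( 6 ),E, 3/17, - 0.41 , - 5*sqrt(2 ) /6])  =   [- 8, - 2*pi,  -  2,-5*sqrt(2)/6, - 0.41,3/17,sqrt(6 ) , E] 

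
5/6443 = 5/6443 = 0.00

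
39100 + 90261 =129361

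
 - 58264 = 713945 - 772209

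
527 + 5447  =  5974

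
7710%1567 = 1442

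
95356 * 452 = 43100912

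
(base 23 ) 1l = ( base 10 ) 44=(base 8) 54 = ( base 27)1h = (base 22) 20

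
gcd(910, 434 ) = 14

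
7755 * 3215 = 24932325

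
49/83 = 49/83 = 0.59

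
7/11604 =7/11604 = 0.00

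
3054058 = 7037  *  434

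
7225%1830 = 1735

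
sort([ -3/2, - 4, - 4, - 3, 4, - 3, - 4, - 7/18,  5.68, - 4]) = [ - 4, - 4, - 4,-4, - 3, - 3, - 3/2,  -  7/18,4, 5.68]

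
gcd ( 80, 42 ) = 2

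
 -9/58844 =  - 9/58844 = - 0.00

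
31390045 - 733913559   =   - 702523514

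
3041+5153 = 8194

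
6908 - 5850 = 1058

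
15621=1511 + 14110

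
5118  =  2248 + 2870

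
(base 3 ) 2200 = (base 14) 52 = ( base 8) 110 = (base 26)2K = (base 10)72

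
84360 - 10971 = 73389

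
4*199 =796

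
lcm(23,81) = 1863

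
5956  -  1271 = 4685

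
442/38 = 221/19 = 11.63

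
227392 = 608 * 374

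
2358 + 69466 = 71824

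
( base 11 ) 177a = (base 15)A10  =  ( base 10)2265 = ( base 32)26P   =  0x8d9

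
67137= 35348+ 31789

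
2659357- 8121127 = - 5461770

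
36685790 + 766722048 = 803407838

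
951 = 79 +872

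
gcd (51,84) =3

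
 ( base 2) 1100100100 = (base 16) 324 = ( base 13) 49B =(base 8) 1444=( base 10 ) 804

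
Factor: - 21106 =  - 2^1*61^1*173^1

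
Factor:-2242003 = - 41^1*149^1*367^1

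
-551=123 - 674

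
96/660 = 8/55= 0.15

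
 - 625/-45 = 125/9 = 13.89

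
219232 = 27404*8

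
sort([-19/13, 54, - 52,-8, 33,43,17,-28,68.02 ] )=[ - 52  ,-28, - 8, - 19/13 , 17,33,43,54, 68.02]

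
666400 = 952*700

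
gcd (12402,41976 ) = 954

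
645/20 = 32  +  1/4 =32.25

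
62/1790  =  31/895 = 0.03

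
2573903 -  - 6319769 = 8893672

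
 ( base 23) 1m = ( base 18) 29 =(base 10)45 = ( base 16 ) 2d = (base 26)1j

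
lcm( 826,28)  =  1652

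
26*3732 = 97032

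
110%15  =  5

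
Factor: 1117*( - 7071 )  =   - 3^1*1117^1 *2357^1 =- 7898307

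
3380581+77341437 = 80722018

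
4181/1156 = 4181/1156  =  3.62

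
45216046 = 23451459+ 21764587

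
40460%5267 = 3591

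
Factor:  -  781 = - 11^1 * 71^1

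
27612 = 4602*6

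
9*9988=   89892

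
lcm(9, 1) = 9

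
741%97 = 62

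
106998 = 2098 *51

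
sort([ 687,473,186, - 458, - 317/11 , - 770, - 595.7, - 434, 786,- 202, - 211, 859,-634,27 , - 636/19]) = [ - 770 ,-634, -595.7,  -  458 ,- 434, - 211 , - 202, - 636/19, - 317/11 , 27,186 , 473 , 687,786 , 859]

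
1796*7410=13308360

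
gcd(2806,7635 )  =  1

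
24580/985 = 24 + 188/197 = 24.95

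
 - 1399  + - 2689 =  - 4088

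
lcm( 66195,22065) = 66195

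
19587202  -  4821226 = 14765976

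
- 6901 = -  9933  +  3032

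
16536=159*104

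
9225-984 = 8241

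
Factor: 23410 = 2^1 * 5^1*2341^1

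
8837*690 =6097530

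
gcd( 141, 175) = 1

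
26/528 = 13/264 = 0.05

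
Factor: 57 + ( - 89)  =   - 32=-  2^5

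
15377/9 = 1708 + 5/9 = 1708.56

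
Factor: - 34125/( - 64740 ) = 2^( - 2 )*5^2  *7^1  *83^( - 1) = 175/332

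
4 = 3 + 1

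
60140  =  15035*4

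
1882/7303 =1882/7303 = 0.26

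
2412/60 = 40 + 1/5=40.20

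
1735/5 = 347= 347.00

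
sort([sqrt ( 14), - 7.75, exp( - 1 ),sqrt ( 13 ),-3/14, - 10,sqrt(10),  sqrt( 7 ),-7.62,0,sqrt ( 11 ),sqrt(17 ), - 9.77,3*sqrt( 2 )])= [-10, - 9.77,-7.75, - 7.62, - 3/14,0,exp(-1 ),sqrt(7), sqrt( 10 ),sqrt( 11),sqrt( 13 ), sqrt(14),sqrt( 17), 3*sqrt(2 )]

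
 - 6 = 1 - 7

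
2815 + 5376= 8191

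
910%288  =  46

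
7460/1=7460=7460.00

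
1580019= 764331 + 815688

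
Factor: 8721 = 3^3*17^1*19^1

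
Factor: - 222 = - 2^1*3^1*37^1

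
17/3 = 17/3 = 5.67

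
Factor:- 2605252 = -2^2*13^1*50101^1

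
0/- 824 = 0/1 = -0.00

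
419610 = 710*591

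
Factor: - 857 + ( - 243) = -2^2 * 5^2*11^1 = -1100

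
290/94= 145/47 = 3.09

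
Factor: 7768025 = 5^2 * 310721^1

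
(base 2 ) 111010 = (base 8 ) 72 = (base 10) 58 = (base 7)112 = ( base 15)3d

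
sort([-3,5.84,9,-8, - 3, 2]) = [ - 8, - 3,  -  3, 2, 5.84,9]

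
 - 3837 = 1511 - 5348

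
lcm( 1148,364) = 14924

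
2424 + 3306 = 5730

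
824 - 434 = 390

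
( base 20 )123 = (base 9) 542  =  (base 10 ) 443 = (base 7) 1202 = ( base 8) 673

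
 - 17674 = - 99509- -81835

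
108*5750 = 621000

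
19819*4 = 79276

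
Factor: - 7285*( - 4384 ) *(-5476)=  - 174889421440 = - 2^7*5^1* 31^1 * 37^2*47^1 * 137^1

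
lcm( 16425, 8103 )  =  607725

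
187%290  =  187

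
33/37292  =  33/37292 = 0.00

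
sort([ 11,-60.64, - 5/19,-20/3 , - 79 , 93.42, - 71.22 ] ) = [ - 79, - 71.22,-60.64, - 20/3, - 5/19,11, 93.42]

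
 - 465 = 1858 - 2323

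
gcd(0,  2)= 2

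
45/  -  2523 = -1+826/841 = -0.02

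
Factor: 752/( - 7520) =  - 1/10 = - 2^( - 1)*5^( - 1)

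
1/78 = 1/78=0.01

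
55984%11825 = 8684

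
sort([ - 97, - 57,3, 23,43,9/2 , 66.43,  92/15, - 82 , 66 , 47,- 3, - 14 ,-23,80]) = [ - 97 , - 82, - 57, - 23,-14, - 3, 3 , 9/2 , 92/15 , 23 , 43,47 , 66, 66.43, 80]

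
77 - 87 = -10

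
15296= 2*7648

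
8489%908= 317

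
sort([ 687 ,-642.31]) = [ - 642.31, 687 ]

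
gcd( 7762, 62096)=7762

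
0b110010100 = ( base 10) 404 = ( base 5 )3104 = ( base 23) HD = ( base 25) G4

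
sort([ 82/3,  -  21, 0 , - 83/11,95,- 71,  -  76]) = [ - 76, -71, - 21, - 83/11, 0, 82/3,95 ]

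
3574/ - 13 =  - 275  +  1/13 = -  274.92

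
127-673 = -546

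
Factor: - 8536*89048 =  - 760113728 = - 2^6*11^1*97^1*11131^1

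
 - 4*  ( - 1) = 4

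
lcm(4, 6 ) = 12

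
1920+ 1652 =3572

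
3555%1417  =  721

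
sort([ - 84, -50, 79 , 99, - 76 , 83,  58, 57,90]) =[ - 84, - 76,-50, 57,58 , 79,83, 90, 99 ] 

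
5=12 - 7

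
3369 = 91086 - 87717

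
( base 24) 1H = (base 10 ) 41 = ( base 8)51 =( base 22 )1J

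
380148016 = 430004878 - 49856862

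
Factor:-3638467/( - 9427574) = 2^( - 1)*7^1*13^( - 1 )*61^1*8521^1*362599^ ( - 1) 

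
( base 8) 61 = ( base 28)1L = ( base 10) 49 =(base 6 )121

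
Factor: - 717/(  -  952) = 2^( - 3)*3^1*7^( - 1)*17^ ( - 1)*239^1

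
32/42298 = 16/21149 = 0.00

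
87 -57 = 30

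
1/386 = 1/386 = 0.00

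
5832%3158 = 2674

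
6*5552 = 33312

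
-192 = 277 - 469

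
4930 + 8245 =13175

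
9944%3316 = 3312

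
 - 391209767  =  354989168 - 746198935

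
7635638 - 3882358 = 3753280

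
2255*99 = 223245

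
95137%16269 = 13792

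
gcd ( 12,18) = 6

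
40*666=26640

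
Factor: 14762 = 2^1*11^2*61^1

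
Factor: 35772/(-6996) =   -  53^(-1)*271^1 = -  271/53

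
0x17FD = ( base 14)2349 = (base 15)1C46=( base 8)13775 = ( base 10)6141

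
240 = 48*5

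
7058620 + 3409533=10468153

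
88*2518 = 221584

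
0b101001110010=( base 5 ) 41144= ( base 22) 5BC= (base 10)2674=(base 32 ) 2JI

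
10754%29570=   10754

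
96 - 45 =51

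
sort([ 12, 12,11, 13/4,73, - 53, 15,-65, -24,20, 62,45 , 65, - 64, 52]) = [ - 65, - 64, - 53, - 24,13/4,11,12,12, 15,20,45, 52,62,65, 73]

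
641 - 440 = 201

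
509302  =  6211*82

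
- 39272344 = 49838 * ( - 788)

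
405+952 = 1357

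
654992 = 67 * 9776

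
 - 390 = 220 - 610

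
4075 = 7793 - 3718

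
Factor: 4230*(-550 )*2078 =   -  2^3 * 3^2*5^3* 11^1 * 47^1*1039^1 = - 4834467000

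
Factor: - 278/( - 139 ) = 2^1 = 2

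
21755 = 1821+19934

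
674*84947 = 57254278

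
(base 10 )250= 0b11111010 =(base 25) A0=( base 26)9g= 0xfa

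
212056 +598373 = 810429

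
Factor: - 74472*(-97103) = 2^3 * 3^1*29^1*107^1*97103^1= 7231454616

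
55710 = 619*90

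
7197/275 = 7197/275 = 26.17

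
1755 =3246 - 1491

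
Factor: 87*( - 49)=- 3^1 *7^2*29^1=-4263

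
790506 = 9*87834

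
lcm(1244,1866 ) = 3732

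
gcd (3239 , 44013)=1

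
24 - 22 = 2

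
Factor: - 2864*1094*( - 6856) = 2^8*179^1*547^1 * 857^1   =  21481328896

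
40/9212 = 10/2303 = 0.00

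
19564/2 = 9782  =  9782.00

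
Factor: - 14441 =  - 7^1*2063^1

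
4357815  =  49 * 88935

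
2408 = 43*56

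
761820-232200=529620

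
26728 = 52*514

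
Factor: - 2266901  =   - 7^1*13^1*29^1*859^1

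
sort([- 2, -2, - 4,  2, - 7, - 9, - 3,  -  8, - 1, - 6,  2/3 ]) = [ - 9, - 8, - 7, - 6, - 4, - 3, - 2, - 2,  -  1, 2/3, 2] 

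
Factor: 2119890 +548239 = 2668129  =  2668129^1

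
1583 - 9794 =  - 8211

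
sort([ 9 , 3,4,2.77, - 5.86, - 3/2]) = [ - 5.86, - 3/2, 2.77,3, 4,9]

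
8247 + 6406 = 14653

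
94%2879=94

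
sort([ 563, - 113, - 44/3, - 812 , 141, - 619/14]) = [-812, - 113, - 619/14 ,-44/3,141,563]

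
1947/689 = 1947/689 = 2.83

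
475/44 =475/44 = 10.80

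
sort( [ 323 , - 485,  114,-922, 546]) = [-922 , - 485,114 , 323, 546 ]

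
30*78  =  2340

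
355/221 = 355/221  =  1.61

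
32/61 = 32/61 = 0.52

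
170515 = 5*34103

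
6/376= 3/188 = 0.02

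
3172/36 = 793/9 = 88.11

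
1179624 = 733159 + 446465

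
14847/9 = 4949/3  =  1649.67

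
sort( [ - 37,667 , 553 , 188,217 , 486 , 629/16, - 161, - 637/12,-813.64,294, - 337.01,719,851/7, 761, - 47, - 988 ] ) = [ - 988, -813.64,  -  337.01, - 161, - 637/12, - 47, - 37,629/16, 851/7, 188,  217, 294,486,  553, 667, 719, 761]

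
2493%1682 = 811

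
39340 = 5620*7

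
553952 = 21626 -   -  532326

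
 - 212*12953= - 2746036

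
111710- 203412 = - 91702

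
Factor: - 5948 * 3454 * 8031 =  - 2^3*3^1  *  11^1*157^1 * 1487^1 * 2677^1 =- 164992012152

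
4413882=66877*66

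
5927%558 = 347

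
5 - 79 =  -74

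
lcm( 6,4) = 12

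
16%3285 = 16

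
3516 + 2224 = 5740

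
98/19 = 5+ 3/19 = 5.16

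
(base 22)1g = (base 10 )38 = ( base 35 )13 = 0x26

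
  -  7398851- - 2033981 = -5364870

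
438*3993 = 1748934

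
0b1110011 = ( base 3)11021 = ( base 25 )4f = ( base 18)67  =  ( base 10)115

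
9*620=5580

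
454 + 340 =794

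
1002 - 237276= - 236274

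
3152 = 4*788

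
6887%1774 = 1565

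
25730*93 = 2392890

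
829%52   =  49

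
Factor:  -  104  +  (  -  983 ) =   -  1087 = - 1087^1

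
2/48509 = 2/48509 = 0.00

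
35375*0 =0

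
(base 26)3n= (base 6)245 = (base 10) 101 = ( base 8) 145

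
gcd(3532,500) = 4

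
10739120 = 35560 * 302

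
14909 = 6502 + 8407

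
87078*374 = 32567172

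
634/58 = 10 + 27/29 = 10.93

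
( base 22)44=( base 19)4G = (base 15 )62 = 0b1011100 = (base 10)92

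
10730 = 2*5365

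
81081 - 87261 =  - 6180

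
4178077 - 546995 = 3631082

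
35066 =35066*1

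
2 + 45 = 47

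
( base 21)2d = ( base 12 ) 47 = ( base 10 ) 55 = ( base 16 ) 37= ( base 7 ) 106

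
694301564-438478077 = 255823487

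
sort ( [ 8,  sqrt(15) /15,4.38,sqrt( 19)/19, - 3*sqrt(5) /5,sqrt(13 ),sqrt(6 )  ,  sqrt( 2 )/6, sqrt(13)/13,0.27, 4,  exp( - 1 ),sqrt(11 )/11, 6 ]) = [ - 3*sqrt(5 )/5,sqrt( 19 ) /19,sqrt( 2)/6,sqrt( 15) /15, 0.27,sqrt(13) /13, sqrt(11)/11,  exp( - 1), sqrt( 6),sqrt( 13 ), 4 , 4.38 , 6,8 ]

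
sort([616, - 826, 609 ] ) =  [  -  826 , 609, 616 ] 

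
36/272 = 9/68 = 0.13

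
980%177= 95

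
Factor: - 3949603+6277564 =2327961=3^1 * 775987^1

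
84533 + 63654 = 148187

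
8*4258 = 34064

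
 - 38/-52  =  19/26  =  0.73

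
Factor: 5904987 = 3^1*11^1* 178939^1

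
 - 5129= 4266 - 9395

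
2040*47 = 95880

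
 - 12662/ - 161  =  12662/161=78.65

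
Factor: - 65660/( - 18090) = 2^1*3^(-3)*7^2 = 98/27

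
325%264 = 61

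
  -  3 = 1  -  4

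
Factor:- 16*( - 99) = 1584 = 2^4*3^2*11^1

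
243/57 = 81/19 = 4.26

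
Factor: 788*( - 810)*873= - 2^3*3^6*5^1*97^1 * 197^1 = - 557218440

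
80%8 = 0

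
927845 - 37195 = 890650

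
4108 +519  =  4627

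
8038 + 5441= 13479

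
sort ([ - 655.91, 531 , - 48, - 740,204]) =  [ - 740,-655.91 , - 48,204, 531 ]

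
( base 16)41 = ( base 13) 50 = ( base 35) 1u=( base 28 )29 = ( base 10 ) 65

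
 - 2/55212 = -1/27606 = - 0.00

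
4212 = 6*702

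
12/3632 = 3/908  =  0.00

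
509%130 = 119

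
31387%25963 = 5424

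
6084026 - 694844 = 5389182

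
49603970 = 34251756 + 15352214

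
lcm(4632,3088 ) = 9264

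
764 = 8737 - 7973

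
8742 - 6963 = 1779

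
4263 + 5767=10030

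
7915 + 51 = 7966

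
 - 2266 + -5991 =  - 8257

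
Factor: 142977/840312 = 47659/280104 = 2^ (-3)*3^( - 1)*11^ ( - 1) * 1061^ (  -  1)*47659^1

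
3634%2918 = 716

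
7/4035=7/4035 = 0.00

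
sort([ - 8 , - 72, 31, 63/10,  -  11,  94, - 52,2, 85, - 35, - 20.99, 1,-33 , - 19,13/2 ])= [ - 72,- 52 ,  -  35,-33,-20.99, - 19, - 11, - 8, 1,  2, 63/10, 13/2,31, 85, 94]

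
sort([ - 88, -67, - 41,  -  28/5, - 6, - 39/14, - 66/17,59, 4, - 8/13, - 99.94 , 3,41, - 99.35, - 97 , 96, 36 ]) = [ - 99.94, - 99.35, - 97, - 88, - 67,  -  41, - 6,  -  28/5, - 66/17, - 39/14, - 8/13,3,  4,36,41,59,96] 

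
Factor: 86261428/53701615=7841948/4881965  =  2^2*5^( - 1) * 11^ ( - 1 )*29^1*37^( - 1)*67^1*1009^1*2399^( - 1 ) 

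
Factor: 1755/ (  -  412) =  - 2^( - 2)*3^3 *5^1*13^1*103^ (  -  1)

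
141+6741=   6882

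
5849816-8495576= -2645760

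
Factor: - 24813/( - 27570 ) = 2^( - 1) *3^2*5^( -1) = 9/10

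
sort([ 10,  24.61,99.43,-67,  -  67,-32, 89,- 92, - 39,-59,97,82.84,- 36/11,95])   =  [-92, - 67, - 67, - 59, - 39 , - 32,-36/11 , 10,24.61,82.84,89,95,97 , 99.43 ] 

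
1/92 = 1/92 = 0.01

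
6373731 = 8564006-2190275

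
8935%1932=1207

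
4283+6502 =10785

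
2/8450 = 1/4225 = 0.00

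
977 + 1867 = 2844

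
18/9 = 2 = 2.00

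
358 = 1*358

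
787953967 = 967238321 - 179284354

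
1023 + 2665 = 3688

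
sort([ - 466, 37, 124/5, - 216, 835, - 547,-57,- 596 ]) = [-596,  -  547, - 466 ,-216, - 57,  124/5,37,835] 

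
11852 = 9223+2629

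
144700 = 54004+90696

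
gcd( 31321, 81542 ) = 1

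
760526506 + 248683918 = 1009210424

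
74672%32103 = 10466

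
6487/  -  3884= - 2 + 1281/3884 = - 1.67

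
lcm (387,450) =19350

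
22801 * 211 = 4811011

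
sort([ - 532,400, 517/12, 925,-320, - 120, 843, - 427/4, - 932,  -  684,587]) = [-932 , - 684, - 532, - 320, - 120,-427/4, 517/12, 400, 587 , 843,925 ] 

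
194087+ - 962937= - 768850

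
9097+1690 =10787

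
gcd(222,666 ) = 222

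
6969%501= 456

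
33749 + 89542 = 123291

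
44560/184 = 242+4/23 = 242.17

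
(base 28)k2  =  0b1000110010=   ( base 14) 2C2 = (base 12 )3aa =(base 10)562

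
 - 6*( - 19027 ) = 114162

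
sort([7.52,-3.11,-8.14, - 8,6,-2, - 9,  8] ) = [-9, - 8.14,-8, - 3.11, - 2, 6, 7.52,8]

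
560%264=32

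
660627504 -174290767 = 486336737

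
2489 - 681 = 1808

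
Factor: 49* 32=1568= 2^5*7^2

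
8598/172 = 49+ 85/86 = 49.99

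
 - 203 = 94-297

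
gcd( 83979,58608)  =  9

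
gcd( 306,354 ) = 6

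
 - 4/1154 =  - 2/577= - 0.00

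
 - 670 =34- 704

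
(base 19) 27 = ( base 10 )45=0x2d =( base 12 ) 39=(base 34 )1b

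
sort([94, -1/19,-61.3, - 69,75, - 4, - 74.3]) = [ - 74.3,  -  69,-61.3, - 4, -1/19, 75,  94 ] 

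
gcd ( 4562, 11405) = 2281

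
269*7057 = 1898333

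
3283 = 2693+590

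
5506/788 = 6 + 389/394 = 6.99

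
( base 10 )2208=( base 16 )8a0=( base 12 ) 1340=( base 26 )36o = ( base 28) 2mo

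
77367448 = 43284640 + 34082808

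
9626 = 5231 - -4395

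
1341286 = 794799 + 546487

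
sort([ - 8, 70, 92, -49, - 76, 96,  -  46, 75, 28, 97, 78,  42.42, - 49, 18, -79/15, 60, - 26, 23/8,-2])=[ - 76, - 49,  -  49, - 46, - 26, - 8, - 79/15,  -  2, 23/8,18, 28 , 42.42, 60, 70, 75, 78, 92 , 96 , 97 ]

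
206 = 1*206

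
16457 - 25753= - 9296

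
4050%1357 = 1336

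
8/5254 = 4/2627 = 0.00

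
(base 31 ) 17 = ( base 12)32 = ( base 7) 53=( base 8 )46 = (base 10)38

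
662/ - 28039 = -1 + 27377/28039 = - 0.02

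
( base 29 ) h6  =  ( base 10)499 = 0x1f3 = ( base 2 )111110011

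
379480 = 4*94870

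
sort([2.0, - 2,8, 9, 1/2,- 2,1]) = [  -  2,-2, 1/2,1,2.0, 8, 9 ] 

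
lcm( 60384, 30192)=60384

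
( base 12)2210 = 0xeac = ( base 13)192C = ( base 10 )3756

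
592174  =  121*4894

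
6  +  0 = 6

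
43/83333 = 43/83333   =  0.00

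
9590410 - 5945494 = 3644916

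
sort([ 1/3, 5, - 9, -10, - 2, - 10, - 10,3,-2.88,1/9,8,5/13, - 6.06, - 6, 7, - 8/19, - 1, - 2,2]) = [- 10, - 10,- 10, - 9, - 6.06, - 6, - 2.88,-2, - 2, - 1, - 8/19,1/9, 1/3, 5/13,2,  3,5,  7,8]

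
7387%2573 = 2241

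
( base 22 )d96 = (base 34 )5L2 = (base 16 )1960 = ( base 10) 6496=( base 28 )880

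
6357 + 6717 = 13074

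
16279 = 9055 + 7224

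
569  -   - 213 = 782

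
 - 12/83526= - 2/13921 = - 0.00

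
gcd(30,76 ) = 2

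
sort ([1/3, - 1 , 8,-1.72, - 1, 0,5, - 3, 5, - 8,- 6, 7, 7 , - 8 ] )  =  [ - 8, -8, - 6, - 3, - 1.72, - 1, - 1, 0, 1/3,5, 5, 7, 7, 8]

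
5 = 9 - 4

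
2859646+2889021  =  5748667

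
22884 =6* 3814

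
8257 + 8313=16570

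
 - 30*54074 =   -  1622220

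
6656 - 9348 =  - 2692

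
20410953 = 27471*743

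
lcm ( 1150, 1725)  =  3450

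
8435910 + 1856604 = 10292514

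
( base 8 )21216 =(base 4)2022032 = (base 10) 8846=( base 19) 159B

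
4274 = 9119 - 4845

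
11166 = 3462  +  7704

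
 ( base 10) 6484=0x1954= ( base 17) 1577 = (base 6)50004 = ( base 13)2c4a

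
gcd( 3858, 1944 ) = 6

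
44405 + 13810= 58215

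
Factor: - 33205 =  - 5^1*29^1*229^1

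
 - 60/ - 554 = 30/277 = 0.11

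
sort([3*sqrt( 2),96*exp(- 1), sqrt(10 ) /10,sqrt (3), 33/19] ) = [sqrt(10 ) /10,sqrt(3),33/19,3 *sqrt( 2 ) , 96*exp ( - 1)]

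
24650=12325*2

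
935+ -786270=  - 785335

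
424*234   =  99216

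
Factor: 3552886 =2^1*19^1*93497^1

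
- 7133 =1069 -8202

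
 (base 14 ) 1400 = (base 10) 3528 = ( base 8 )6710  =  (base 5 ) 103103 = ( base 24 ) 630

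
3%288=3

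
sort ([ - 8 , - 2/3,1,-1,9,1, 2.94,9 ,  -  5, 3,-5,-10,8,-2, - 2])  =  [-10,-8,-5 ,-5,-2,-2 ,  -  1,- 2/3, 1,1,2.94,3,8, 9,9 ] 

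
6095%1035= 920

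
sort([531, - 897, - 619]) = [ - 897, - 619 , 531 ] 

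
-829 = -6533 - -5704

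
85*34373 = 2921705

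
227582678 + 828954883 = 1056537561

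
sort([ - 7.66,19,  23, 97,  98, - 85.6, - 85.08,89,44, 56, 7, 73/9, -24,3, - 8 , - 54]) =[ - 85.6, - 85.08, - 54, - 24,-8,-7.66, 3, 7, 73/9,19, 23,  44,56,  89,97, 98 ] 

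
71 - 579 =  - 508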